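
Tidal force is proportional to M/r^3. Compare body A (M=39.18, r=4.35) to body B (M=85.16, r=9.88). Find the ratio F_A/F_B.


Ratio = (M1/r1^3) / (M2/r2^3) = (39.18/4.35^3) / (85.16/9.88^3) = 5.3905

5.3905


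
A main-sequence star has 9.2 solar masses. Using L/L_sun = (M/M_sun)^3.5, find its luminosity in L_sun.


L/L_sun = (M/M_sun)^3.5 = 9.2^3.5 = 2361.8776

2361.8776 L_sun


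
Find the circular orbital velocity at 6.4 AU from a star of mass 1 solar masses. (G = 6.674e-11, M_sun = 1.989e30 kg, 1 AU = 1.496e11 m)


v = sqrt(GM/r) = sqrt(6.674e-11 * 1.989e+30 / 9.574e+11) = 11774.8317

11774.8317 m/s


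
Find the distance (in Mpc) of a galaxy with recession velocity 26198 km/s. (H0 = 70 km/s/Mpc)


d = v / H0 = 26198 / 70 = 374.2571

374.2571 Mpc


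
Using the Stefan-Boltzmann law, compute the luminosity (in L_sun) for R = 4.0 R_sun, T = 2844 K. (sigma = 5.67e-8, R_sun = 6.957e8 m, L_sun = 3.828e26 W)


R = 4.0 * 6.957e8 m = 2.7828e+09 m. L = 4*pi*R^2*sigma*T^4 = 4*pi*(2.7828e+09)^2 * 5.67e-8 * 2844^4 = 3.609734669e+26 W. L/L_sun = 3.609734669e+26 / 3.828e26 = 0.943

0.943 L_sun


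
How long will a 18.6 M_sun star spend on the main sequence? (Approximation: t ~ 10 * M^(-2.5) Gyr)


t = 10 * M^(-2.5) = 10 * 18.6^(-2.5) = 0.0067

0.0067 Gyr


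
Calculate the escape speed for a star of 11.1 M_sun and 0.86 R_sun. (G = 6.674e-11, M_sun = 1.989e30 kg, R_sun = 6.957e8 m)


M = 11.1 * 1.989e30 kg = 2.20779e+31 kg; R = 0.86 * 6.957e8 m = 5.98302e+08 m. v_esc = sqrt(2GM/R) = sqrt(2 * 6.674e-11 * 2.20779e+31 / 5.98302e+08) = 2.219e+06

2.219e+06 m/s


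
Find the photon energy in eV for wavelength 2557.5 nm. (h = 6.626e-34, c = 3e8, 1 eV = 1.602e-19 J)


E = hc/lambda = 6.626e-34 * 3e8 / 2.558e-06 = 7.772e-20 J = 0.4852 eV

0.4852 eV


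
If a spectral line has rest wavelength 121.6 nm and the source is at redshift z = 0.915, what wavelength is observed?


lam_obs = lam_emit * (1 + z) = 121.6 * (1 + 0.915) = 232.864

232.864 nm


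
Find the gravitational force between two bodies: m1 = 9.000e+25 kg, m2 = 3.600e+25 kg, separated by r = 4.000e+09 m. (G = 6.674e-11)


F = G*m1*m2/r^2 = 6.674e-11 * 9.000e+25 * 3.600e+25 / (4.000e+09)^2 = 6.674e-11 * 3.240e+51 / 1.600e+19 = 1.351e+22

1.351e+22 N


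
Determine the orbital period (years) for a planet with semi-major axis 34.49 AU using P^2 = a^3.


P = a^(3/2) = 34.49^1.5 = 202.5535

202.5535 years


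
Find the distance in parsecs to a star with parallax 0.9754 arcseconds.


d = 1/p = 1/0.9754 = 1.0252

1.0252 pc


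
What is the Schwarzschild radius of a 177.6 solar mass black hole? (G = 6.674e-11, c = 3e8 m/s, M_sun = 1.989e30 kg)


M = 177.6 * 1.989e30 kg = 3.532464e+32 kg. rs = 2GM/c^2 = 2 * 6.674e-11 * 3.532464e+32 / (3e8)^2 = 523903.6608

523903.6608 m


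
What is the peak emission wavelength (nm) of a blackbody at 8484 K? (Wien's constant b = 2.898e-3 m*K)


lam_max = b / T = 2.898e-3 / 8484 = 3.416e-07 m = 341.5842 nm

341.5842 nm


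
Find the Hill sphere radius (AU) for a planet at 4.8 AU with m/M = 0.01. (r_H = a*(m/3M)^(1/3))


r_H = a * (m/3M)^(1/3) = 4.8 * (0.01/3)^(1/3) = 0.717

0.717 AU


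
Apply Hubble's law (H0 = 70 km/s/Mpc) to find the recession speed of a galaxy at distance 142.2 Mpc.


v = H0 * d = 70 * 142.2 = 9954.0

9954.0 km/s


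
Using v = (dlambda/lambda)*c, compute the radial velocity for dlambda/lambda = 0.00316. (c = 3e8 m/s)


v = (dlambda/lambda) * c = 0.00316 * 3e8 = 948000.0

948000.0 m/s


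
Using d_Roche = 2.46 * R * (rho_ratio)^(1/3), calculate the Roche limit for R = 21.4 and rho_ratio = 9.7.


d_Roche = 2.46 * 21.4 * 9.7^(1/3) = 112.2723

112.2723


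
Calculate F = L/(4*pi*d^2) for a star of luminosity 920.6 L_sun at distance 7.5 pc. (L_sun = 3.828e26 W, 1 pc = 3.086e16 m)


F = L / (4*pi*d^2) = 3.524e+29 / (4*pi*(2.314e+17)^2) = 5.235e-07

5.235e-07 W/m^2


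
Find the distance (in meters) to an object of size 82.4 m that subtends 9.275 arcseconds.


D = size / theta_rad, theta_rad = 9.275 * pi/(180*3600) = 4.497e-05, D = 1.832e+06

1.832e+06 m


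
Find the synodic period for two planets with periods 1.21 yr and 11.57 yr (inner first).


1/P_syn = |1/P1 - 1/P2| = |1/1.21 - 1/11.57| => P_syn = 1.3513

1.3513 years


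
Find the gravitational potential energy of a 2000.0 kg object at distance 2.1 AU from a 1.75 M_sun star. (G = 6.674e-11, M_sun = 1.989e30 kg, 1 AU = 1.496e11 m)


M = 1.75 * 1.989e30 kg = 3.48075e+30 kg; r = 2.1 AU * 1.496e11 m/AU = 3.1416e+11 m. U = -GM*m/r = -(6.674e-11 * 3.48075e+30 * 2000.0) / 3.1416e+11 = -1.479e+12

-1.479e+12 J


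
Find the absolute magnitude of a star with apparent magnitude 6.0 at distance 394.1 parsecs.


M = m - 5*log10(d) + 5 = 6.0 - 5*log10(394.1) + 5 = -1.978

-1.978


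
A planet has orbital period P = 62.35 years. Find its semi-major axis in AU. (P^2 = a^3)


a = P^(2/3) = 62.35^(2/3) = 15.7238

15.7238 AU


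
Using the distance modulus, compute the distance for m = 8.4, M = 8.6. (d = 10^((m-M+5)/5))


d = 10^((m - M + 5)/5) = 10^((8.4 - 8.6 + 5)/5) = 9.1201

9.1201 pc


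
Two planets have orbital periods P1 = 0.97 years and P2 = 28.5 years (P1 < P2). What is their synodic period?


1/P_syn = |1/P1 - 1/P2| = |1/0.97 - 1/28.5| => P_syn = 1.0042

1.0042 years


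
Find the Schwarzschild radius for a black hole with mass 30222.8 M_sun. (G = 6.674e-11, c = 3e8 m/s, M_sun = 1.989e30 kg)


M = 30222.8 * 1.989e30 kg = 6.01131492e+34 kg. rs = 2GM/c^2 = 2 * 6.674e-11 * 6.01131492e+34 / (3e8)^2 = 8.915e+07

8.915e+07 m


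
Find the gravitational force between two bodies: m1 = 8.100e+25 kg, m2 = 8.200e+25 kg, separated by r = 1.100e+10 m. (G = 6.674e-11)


F = G*m1*m2/r^2 = 6.674e-11 * 8.100e+25 * 8.200e+25 / (1.100e+10)^2 = 6.674e-11 * 6.642e+51 / 1.210e+20 = 3.664e+21

3.664e+21 N


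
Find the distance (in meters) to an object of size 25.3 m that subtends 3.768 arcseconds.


D = size / theta_rad, theta_rad = 3.768 * pi/(180*3600) = 1.827e-05, D = 1.385e+06

1.385e+06 m


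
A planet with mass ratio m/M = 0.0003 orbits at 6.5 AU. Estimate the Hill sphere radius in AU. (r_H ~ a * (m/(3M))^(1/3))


r_H = a * (m/3M)^(1/3) = 6.5 * (0.0003/3)^(1/3) = 0.3017

0.3017 AU


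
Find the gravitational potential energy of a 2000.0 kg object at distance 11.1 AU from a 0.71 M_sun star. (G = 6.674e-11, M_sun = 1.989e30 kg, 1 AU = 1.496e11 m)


M = 0.71 * 1.989e30 kg = 1.41219e+30 kg; r = 11.1 AU * 1.496e11 m/AU = 1.66056e+12 m. U = -GM*m/r = -(6.674e-11 * 1.41219e+30 * 2000.0) / 1.66056e+12 = -1.135e+11

-1.135e+11 J


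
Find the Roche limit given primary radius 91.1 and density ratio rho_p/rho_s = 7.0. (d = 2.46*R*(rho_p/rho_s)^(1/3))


d_Roche = 2.46 * 91.1 * 7.0^(1/3) = 428.6994

428.6994


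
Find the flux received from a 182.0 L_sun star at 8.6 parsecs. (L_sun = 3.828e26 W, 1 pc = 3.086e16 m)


F = L / (4*pi*d^2) = 6.967e+28 / (4*pi*(2.654e+17)^2) = 7.871e-08

7.871e-08 W/m^2


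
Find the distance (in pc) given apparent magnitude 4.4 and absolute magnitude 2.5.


d = 10^((m - M + 5)/5) = 10^((4.4 - 2.5 + 5)/5) = 23.9883

23.9883 pc


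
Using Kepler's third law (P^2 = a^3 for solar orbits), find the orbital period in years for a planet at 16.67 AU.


P = a^(3/2) = 16.67^1.5 = 68.0618

68.0618 years


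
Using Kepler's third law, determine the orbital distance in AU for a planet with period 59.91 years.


a = P^(2/3) = 59.91^(2/3) = 15.3109

15.3109 AU


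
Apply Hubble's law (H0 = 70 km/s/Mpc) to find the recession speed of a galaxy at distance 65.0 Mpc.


v = H0 * d = 70 * 65.0 = 4550.0

4550.0 km/s


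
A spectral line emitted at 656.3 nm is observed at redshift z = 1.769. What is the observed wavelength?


lam_obs = lam_emit * (1 + z) = 656.3 * (1 + 1.769) = 1817.2947

1817.2947 nm


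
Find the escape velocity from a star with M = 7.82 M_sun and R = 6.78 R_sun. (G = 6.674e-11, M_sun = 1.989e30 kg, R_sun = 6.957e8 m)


M = 7.82 * 1.989e30 kg = 1.555398e+31 kg; R = 6.78 * 6.957e8 m = 4.716846e+09 m. v_esc = sqrt(2GM/R) = sqrt(2 * 6.674e-11 * 1.555398e+31 / 4.716846e+09) = 663442.0869

663442.0869 m/s


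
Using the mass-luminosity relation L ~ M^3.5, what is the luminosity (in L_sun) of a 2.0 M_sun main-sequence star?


L/L_sun = (M/M_sun)^3.5 = 2.0^3.5 = 11.3137

11.3137 L_sun


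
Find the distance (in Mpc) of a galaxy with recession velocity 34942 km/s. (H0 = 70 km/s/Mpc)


d = v / H0 = 34942 / 70 = 499.1714

499.1714 Mpc


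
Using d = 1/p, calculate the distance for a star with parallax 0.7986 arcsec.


d = 1/p = 1/0.7986 = 1.2522

1.2522 pc


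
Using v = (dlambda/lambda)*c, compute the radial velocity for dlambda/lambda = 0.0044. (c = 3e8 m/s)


v = (dlambda/lambda) * c = 0.0044 * 3e8 = 1.320e+06

1.320e+06 m/s


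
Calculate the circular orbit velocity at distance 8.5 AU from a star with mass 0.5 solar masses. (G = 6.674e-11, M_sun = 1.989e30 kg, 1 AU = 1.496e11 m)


v = sqrt(GM/r) = sqrt(6.674e-11 * 9.945e+29 / 1.272e+12) = 7224.7069

7224.7069 m/s


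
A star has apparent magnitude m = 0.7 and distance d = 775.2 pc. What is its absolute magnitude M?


M = m - 5*log10(d) + 5 = 0.7 - 5*log10(775.2) + 5 = -8.7471

-8.7471


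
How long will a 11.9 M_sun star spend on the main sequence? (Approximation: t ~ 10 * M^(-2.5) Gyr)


t = 10 * M^(-2.5) = 10 * 11.9^(-2.5) = 0.0205

0.0205 Gyr


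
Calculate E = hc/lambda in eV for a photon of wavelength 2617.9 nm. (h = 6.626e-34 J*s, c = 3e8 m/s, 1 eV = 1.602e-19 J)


E = hc/lambda = 6.626e-34 * 3e8 / 2.618e-06 = 7.593e-20 J = 0.474 eV

0.474 eV


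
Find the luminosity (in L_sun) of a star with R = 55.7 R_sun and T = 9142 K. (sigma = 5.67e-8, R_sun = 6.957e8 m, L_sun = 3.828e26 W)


R = 55.7 * 6.957e8 m = 3.875049e+10 m. L = 4*pi*R^2*sigma*T^4 = 4*pi*(3.875049e+10)^2 * 5.67e-8 * 9142^4 = 7.473296065e+30 W. L/L_sun = 7.473296065e+30 / 3.828e26 = 19522.717

19522.717 L_sun


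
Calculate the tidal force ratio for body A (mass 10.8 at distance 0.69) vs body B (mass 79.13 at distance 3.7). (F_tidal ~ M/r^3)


Ratio = (M1/r1^3) / (M2/r2^3) = (10.8/0.69^3) / (79.13/3.7^3) = 21.0446

21.0446


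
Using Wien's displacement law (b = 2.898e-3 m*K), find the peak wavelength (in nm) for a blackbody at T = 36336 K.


lam_max = b / T = 2.898e-3 / 36336 = 7.976e-08 m = 79.7556 nm

79.7556 nm


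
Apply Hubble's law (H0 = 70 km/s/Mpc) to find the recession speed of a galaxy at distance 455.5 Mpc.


v = H0 * d = 70 * 455.5 = 31885.0

31885.0 km/s


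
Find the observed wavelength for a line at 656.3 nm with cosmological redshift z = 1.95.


lam_obs = lam_emit * (1 + z) = 656.3 * (1 + 1.95) = 1936.085

1936.085 nm


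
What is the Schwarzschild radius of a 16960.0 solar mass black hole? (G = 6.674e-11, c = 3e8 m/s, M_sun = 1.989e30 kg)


M = 16960.0 * 1.989e30 kg = 3.373344e+34 kg. rs = 2GM/c^2 = 2 * 6.674e-11 * 3.373344e+34 / (3e8)^2 = 5.003e+07

5.003e+07 m


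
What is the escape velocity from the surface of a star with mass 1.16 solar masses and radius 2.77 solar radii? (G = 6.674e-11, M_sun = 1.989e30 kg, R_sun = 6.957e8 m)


M = 1.16 * 1.989e30 kg = 2.30724e+30 kg; R = 2.77 * 6.957e8 m = 1.927089e+09 m. v_esc = sqrt(2GM/R) = sqrt(2 * 6.674e-11 * 2.30724e+30 / 1.927089e+09) = 399763.9236

399763.9236 m/s


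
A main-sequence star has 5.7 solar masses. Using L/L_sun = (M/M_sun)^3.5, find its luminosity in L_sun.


L/L_sun = (M/M_sun)^3.5 = 5.7^3.5 = 442.1422

442.1422 L_sun


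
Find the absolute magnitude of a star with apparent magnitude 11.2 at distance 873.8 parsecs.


M = m - 5*log10(d) + 5 = 11.2 - 5*log10(873.8) + 5 = 1.4929

1.4929


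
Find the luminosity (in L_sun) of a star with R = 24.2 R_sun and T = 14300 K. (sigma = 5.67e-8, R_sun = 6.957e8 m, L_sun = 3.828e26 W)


R = 24.2 * 6.957e8 m = 1.683594e+10 m. L = 4*pi*R^2*sigma*T^4 = 4*pi*(1.683594e+10)^2 * 5.67e-8 * 14300^4 = 8.445236411e+30 W. L/L_sun = 8.445236411e+30 / 3.828e26 = 22061.7461

22061.7461 L_sun


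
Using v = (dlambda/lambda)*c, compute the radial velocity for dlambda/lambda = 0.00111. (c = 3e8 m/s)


v = (dlambda/lambda) * c = 0.00111 * 3e8 = 333000.0

333000.0 m/s


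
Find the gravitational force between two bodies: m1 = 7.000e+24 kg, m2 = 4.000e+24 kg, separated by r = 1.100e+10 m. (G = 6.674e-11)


F = G*m1*m2/r^2 = 6.674e-11 * 7.000e+24 * 4.000e+24 / (1.100e+10)^2 = 6.674e-11 * 2.800e+49 / 1.210e+20 = 1.544e+19

1.544e+19 N


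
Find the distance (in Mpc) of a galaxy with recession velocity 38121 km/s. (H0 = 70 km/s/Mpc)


d = v / H0 = 38121 / 70 = 544.5857

544.5857 Mpc


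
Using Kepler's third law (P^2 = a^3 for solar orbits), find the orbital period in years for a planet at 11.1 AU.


P = a^(3/2) = 11.1^1.5 = 36.9815

36.9815 years


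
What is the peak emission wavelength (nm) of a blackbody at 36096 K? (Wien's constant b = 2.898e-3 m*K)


lam_max = b / T = 2.898e-3 / 36096 = 8.029e-08 m = 80.2859 nm

80.2859 nm


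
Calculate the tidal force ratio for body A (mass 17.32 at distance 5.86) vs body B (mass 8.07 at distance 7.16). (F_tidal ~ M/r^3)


Ratio = (M1/r1^3) / (M2/r2^3) = (17.32/5.86^3) / (8.07/7.16^3) = 3.9149

3.9149


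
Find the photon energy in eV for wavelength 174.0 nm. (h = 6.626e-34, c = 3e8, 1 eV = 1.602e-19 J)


E = hc/lambda = 6.626e-34 * 3e8 / 1.740e-07 = 1.142e-18 J = 7.1312 eV

7.1312 eV


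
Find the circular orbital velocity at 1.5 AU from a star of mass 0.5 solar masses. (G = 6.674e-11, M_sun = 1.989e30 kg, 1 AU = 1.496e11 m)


v = sqrt(GM/r) = sqrt(6.674e-11 * 9.945e+29 / 2.244e+11) = 17198.2425

17198.2425 m/s


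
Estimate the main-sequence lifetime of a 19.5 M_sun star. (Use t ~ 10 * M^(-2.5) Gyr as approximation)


t = 10 * M^(-2.5) = 10 * 19.5^(-2.5) = 0.006

0.006 Gyr


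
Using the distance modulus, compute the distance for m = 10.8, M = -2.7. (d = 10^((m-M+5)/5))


d = 10^((m - M + 5)/5) = 10^((10.8 - -2.7 + 5)/5) = 5011.8723

5011.8723 pc


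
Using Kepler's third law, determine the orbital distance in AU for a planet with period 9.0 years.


a = P^(2/3) = 9.0^(2/3) = 4.3267

4.3267 AU


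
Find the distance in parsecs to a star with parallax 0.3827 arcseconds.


d = 1/p = 1/0.3827 = 2.613

2.613 pc


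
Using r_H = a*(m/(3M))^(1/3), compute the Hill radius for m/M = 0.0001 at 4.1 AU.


r_H = a * (m/3M)^(1/3) = 4.1 * (0.0001/3)^(1/3) = 0.132

0.132 AU


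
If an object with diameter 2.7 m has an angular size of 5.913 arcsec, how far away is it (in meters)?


D = size / theta_rad, theta_rad = 5.913 * pi/(180*3600) = 2.867e-05, D = 94184.843

94184.843 m


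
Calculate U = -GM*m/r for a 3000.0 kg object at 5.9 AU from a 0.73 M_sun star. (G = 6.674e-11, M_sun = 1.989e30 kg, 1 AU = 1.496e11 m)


M = 0.73 * 1.989e30 kg = 1.45197e+30 kg; r = 5.9 AU * 1.496e11 m/AU = 8.8264e+11 m. U = -GM*m/r = -(6.674e-11 * 1.45197e+30 * 3000.0) / 8.8264e+11 = -3.294e+11

-3.294e+11 J


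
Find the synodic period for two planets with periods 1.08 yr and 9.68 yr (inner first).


1/P_syn = |1/P1 - 1/P2| = |1/1.08 - 1/9.68| => P_syn = 1.2156

1.2156 years


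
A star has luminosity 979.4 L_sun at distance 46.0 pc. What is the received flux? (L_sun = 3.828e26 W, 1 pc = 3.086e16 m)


F = L / (4*pi*d^2) = 3.749e+29 / (4*pi*(1.420e+18)^2) = 1.481e-08

1.481e-08 W/m^2


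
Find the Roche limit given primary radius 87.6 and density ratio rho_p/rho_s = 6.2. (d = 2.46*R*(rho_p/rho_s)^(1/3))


d_Roche = 2.46 * 87.6 * 6.2^(1/3) = 395.8857

395.8857


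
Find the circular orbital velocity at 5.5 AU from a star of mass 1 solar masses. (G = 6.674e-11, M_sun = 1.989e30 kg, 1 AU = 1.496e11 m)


v = sqrt(GM/r) = sqrt(6.674e-11 * 1.989e+30 / 8.228e+11) = 12701.7439

12701.7439 m/s


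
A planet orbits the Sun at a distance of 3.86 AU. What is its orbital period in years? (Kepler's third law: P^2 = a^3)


P = a^(3/2) = 3.86^1.5 = 7.5837

7.5837 years


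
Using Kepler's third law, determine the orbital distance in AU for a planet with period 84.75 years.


a = P^(2/3) = 84.75^(2/3) = 19.2942

19.2942 AU


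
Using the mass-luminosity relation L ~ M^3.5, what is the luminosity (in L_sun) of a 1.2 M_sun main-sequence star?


L/L_sun = (M/M_sun)^3.5 = 1.2^3.5 = 1.8929

1.8929 L_sun


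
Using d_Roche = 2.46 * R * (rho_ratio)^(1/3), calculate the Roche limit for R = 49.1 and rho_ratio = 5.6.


d_Roche = 2.46 * 49.1 * 5.6^(1/3) = 214.4927

214.4927


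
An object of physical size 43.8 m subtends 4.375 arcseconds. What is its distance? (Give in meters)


D = size / theta_rad, theta_rad = 4.375 * pi/(180*3600) = 2.121e-05, D = 2.065e+06

2.065e+06 m


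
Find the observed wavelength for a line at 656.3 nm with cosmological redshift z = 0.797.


lam_obs = lam_emit * (1 + z) = 656.3 * (1 + 0.797) = 1179.3711

1179.3711 nm


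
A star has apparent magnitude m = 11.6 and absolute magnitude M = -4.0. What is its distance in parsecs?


d = 10^((m - M + 5)/5) = 10^((11.6 - -4.0 + 5)/5) = 13182.5674

13182.5674 pc


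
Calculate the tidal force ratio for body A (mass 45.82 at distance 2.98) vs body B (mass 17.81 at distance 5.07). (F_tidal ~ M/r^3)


Ratio = (M1/r1^3) / (M2/r2^3) = (45.82/2.98^3) / (17.81/5.07^3) = 12.6697

12.6697


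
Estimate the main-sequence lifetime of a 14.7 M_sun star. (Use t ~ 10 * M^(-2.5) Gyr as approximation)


t = 10 * M^(-2.5) = 10 * 14.7^(-2.5) = 0.0121

0.0121 Gyr


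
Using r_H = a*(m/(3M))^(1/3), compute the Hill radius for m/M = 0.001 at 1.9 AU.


r_H = a * (m/3M)^(1/3) = 1.9 * (0.001/3)^(1/3) = 0.1317

0.1317 AU


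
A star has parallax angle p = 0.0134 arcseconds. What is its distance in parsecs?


d = 1/p = 1/0.0134 = 74.6269

74.6269 pc


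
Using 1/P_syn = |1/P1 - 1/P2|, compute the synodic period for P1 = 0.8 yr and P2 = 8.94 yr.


1/P_syn = |1/P1 - 1/P2| = |1/0.8 - 1/8.94| => P_syn = 0.8786

0.8786 years


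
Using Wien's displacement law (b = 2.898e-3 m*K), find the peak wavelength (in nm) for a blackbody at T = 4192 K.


lam_max = b / T = 2.898e-3 / 4192 = 6.913e-07 m = 691.3168 nm

691.3168 nm


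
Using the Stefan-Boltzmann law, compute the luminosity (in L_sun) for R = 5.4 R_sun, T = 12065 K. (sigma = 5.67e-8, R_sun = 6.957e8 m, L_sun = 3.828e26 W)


R = 5.4 * 6.957e8 m = 3.75678e+09 m. L = 4*pi*R^2*sigma*T^4 = 4*pi*(3.75678e+09)^2 * 5.67e-8 * 12065^4 = 2.130756168e+29 W. L/L_sun = 2.130756168e+29 / 3.828e26 = 556.6239

556.6239 L_sun


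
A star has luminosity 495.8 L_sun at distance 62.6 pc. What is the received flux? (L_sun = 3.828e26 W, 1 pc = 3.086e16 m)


F = L / (4*pi*d^2) = 1.898e+29 / (4*pi*(1.932e+18)^2) = 4.047e-09

4.047e-09 W/m^2


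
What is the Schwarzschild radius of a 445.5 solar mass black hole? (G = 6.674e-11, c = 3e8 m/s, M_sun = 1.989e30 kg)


M = 445.5 * 1.989e30 kg = 8.860995e+32 kg. rs = 2GM/c^2 = 2 * 6.674e-11 * 8.860995e+32 / (3e8)^2 = 1.314e+06

1.314e+06 m


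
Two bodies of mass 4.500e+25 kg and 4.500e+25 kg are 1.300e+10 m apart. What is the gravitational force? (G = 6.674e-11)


F = G*m1*m2/r^2 = 6.674e-11 * 4.500e+25 * 4.500e+25 / (1.300e+10)^2 = 6.674e-11 * 2.025e+51 / 1.690e+20 = 7.997e+20

7.997e+20 N


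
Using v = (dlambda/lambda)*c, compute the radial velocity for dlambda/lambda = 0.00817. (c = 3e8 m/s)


v = (dlambda/lambda) * c = 0.00817 * 3e8 = 2.451e+06

2.451e+06 m/s


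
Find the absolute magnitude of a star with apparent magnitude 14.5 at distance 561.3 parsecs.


M = m - 5*log10(d) + 5 = 14.5 - 5*log10(561.3) + 5 = 5.754

5.754


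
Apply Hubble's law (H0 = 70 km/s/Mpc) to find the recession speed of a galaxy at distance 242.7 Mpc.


v = H0 * d = 70 * 242.7 = 16989.0

16989.0 km/s


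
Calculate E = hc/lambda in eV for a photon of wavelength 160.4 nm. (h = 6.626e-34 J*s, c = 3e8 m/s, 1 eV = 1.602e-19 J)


E = hc/lambda = 6.626e-34 * 3e8 / 1.604e-07 = 1.239e-18 J = 7.7358 eV

7.7358 eV


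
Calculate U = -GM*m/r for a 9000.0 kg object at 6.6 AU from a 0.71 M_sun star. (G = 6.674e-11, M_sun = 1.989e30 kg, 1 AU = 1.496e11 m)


M = 0.71 * 1.989e30 kg = 1.41219e+30 kg; r = 6.6 AU * 1.496e11 m/AU = 9.8736e+11 m. U = -GM*m/r = -(6.674e-11 * 1.41219e+30 * 9000.0) / 9.8736e+11 = -8.591e+11

-8.591e+11 J


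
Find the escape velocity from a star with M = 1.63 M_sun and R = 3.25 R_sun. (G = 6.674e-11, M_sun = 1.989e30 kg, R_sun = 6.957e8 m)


M = 1.63 * 1.989e30 kg = 3.24207e+30 kg; R = 3.25 * 6.957e8 m = 2.261025e+09 m. v_esc = sqrt(2GM/R) = sqrt(2 * 6.674e-11 * 3.24207e+30 / 2.261025e+09) = 437488.4689

437488.4689 m/s


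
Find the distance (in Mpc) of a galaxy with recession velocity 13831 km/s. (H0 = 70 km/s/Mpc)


d = v / H0 = 13831 / 70 = 197.5857

197.5857 Mpc


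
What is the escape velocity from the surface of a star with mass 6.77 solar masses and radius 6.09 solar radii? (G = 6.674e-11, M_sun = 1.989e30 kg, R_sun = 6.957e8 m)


M = 6.77 * 1.989e30 kg = 1.346553e+31 kg; R = 6.09 * 6.957e8 m = 4.236813e+09 m. v_esc = sqrt(2GM/R) = sqrt(2 * 6.674e-11 * 1.346553e+31 / 4.236813e+09) = 651328.6425

651328.6425 m/s


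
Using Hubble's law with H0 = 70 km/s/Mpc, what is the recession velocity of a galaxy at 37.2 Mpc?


v = H0 * d = 70 * 37.2 = 2604.0

2604.0 km/s


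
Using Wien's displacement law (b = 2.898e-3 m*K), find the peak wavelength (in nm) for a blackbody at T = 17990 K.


lam_max = b / T = 2.898e-3 / 17990 = 1.611e-07 m = 161.0895 nm

161.0895 nm


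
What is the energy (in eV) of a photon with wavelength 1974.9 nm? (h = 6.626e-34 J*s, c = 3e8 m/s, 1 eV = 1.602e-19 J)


E = hc/lambda = 6.626e-34 * 3e8 / 1.975e-06 = 1.007e-19 J = 0.6283 eV

0.6283 eV


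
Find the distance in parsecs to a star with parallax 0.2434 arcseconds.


d = 1/p = 1/0.2434 = 4.1085

4.1085 pc


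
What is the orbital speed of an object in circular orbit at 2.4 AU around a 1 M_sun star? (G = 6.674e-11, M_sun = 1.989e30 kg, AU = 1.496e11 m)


v = sqrt(GM/r) = sqrt(6.674e-11 * 1.989e+30 / 3.590e+11) = 19228.2197

19228.2197 m/s


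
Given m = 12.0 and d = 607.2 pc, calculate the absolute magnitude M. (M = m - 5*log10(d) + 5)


M = m - 5*log10(d) + 5 = 12.0 - 5*log10(607.2) + 5 = 3.0833

3.0833


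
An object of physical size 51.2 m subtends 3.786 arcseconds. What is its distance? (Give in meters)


D = size / theta_rad, theta_rad = 3.786 * pi/(180*3600) = 1.836e-05, D = 2.789e+06

2.789e+06 m


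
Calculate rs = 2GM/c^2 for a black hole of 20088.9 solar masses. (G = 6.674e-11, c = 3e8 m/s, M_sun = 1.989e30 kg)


M = 20088.9 * 1.989e30 kg = 3.99568221e+34 kg. rs = 2GM/c^2 = 2 * 6.674e-11 * 3.99568221e+34 / (3e8)^2 = 5.926e+07

5.926e+07 m


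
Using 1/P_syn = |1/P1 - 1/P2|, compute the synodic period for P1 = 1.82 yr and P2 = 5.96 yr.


1/P_syn = |1/P1 - 1/P2| = |1/1.82 - 1/5.96| => P_syn = 2.6201

2.6201 years


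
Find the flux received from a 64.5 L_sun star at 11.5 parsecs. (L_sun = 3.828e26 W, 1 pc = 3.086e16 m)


F = L / (4*pi*d^2) = 2.469e+28 / (4*pi*(3.549e+17)^2) = 1.560e-08

1.560e-08 W/m^2


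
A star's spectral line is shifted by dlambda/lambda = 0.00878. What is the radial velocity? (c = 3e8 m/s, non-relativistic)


v = (dlambda/lambda) * c = 0.00878 * 3e8 = 2.634e+06

2.634e+06 m/s


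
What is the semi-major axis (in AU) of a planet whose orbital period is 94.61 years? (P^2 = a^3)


a = P^(2/3) = 94.61^(2/3) = 20.7631

20.7631 AU


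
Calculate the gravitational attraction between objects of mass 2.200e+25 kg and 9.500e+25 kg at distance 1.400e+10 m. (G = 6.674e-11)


F = G*m1*m2/r^2 = 6.674e-11 * 2.200e+25 * 9.500e+25 / (1.400e+10)^2 = 6.674e-11 * 2.090e+51 / 1.960e+20 = 7.117e+20

7.117e+20 N


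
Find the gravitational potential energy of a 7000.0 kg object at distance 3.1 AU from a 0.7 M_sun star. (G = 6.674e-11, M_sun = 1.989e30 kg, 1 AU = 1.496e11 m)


M = 0.7 * 1.989e30 kg = 1.3923e+30 kg; r = 3.1 AU * 1.496e11 m/AU = 4.6376e+11 m. U = -GM*m/r = -(6.674e-11 * 1.3923e+30 * 7000.0) / 4.6376e+11 = -1.403e+12

-1.403e+12 J


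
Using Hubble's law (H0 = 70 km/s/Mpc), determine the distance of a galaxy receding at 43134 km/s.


d = v / H0 = 43134 / 70 = 616.2

616.2 Mpc


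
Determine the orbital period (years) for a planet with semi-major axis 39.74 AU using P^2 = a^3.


P = a^(3/2) = 39.74^1.5 = 250.5196

250.5196 years


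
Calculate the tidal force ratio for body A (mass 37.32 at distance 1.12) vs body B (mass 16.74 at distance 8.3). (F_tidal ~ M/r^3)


Ratio = (M1/r1^3) / (M2/r2^3) = (37.32/1.12^3) / (16.74/8.3^3) = 907.3323

907.3323


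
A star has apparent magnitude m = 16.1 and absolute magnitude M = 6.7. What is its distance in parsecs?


d = 10^((m - M + 5)/5) = 10^((16.1 - 6.7 + 5)/5) = 758.5776

758.5776 pc


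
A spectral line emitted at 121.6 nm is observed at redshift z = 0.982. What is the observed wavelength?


lam_obs = lam_emit * (1 + z) = 121.6 * (1 + 0.982) = 241.0112

241.0112 nm


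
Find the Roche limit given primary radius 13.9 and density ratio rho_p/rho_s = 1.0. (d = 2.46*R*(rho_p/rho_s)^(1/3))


d_Roche = 2.46 * 13.9 * 1.0^(1/3) = 34.194

34.194


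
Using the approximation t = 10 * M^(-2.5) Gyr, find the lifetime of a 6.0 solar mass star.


t = 10 * M^(-2.5) = 10 * 6.0^(-2.5) = 0.1134

0.1134 Gyr


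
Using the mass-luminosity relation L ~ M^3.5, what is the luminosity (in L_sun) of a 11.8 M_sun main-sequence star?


L/L_sun = (M/M_sun)^3.5 = 11.8^3.5 = 5644.0003

5644.0003 L_sun


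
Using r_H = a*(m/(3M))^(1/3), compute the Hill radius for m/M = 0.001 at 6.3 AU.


r_H = a * (m/3M)^(1/3) = 6.3 * (0.001/3)^(1/3) = 0.4368

0.4368 AU


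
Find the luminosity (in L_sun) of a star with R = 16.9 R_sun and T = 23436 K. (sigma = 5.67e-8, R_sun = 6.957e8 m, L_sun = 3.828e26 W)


R = 16.9 * 6.957e8 m = 1.175733e+10 m. L = 4*pi*R^2*sigma*T^4 = 4*pi*(1.175733e+10)^2 * 5.67e-8 * 23436^4 = 2.971284902e+31 W. L/L_sun = 2.971284902e+31 / 3.828e26 = 77619.7728

77619.7728 L_sun


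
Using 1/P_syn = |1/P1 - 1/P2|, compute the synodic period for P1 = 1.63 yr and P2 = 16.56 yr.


1/P_syn = |1/P1 - 1/P2| = |1/1.63 - 1/16.56| => P_syn = 1.808

1.808 years


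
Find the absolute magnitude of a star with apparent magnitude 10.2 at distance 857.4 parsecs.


M = m - 5*log10(d) + 5 = 10.2 - 5*log10(857.4) + 5 = 0.5341

0.5341


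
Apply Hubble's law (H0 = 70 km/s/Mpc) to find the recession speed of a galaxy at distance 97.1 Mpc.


v = H0 * d = 70 * 97.1 = 6797.0

6797.0 km/s


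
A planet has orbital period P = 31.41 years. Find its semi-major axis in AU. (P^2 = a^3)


a = P^(2/3) = 31.41^(2/3) = 9.9551

9.9551 AU


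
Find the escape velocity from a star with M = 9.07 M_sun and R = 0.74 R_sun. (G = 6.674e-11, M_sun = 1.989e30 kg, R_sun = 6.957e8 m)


M = 9.07 * 1.989e30 kg = 1.804023e+31 kg; R = 0.74 * 6.957e8 m = 5.14818e+08 m. v_esc = sqrt(2GM/R) = sqrt(2 * 6.674e-11 * 1.804023e+31 / 5.14818e+08) = 2.163e+06

2.163e+06 m/s


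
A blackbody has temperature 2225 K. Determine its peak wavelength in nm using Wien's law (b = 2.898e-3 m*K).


lam_max = b / T = 2.898e-3 / 2225 = 1.302e-06 m = 1302.4719 nm

1302.4719 nm


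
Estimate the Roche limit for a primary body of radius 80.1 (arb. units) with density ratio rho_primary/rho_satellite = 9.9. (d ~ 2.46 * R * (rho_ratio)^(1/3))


d_Roche = 2.46 * 80.1 * 9.9^(1/3) = 423.1029

423.1029


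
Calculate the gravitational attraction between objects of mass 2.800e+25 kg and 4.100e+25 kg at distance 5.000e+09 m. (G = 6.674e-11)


F = G*m1*m2/r^2 = 6.674e-11 * 2.800e+25 * 4.100e+25 / (5.000e+09)^2 = 6.674e-11 * 1.148e+51 / 2.500e+19 = 3.065e+21

3.065e+21 N


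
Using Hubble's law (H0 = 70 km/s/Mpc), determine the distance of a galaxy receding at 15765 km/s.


d = v / H0 = 15765 / 70 = 225.2143

225.2143 Mpc


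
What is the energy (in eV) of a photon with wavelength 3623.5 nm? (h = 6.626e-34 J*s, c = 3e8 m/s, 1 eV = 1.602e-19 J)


E = hc/lambda = 6.626e-34 * 3e8 / 3.624e-06 = 5.486e-20 J = 0.3424 eV

0.3424 eV


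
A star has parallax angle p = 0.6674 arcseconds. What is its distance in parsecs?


d = 1/p = 1/0.6674 = 1.4984

1.4984 pc


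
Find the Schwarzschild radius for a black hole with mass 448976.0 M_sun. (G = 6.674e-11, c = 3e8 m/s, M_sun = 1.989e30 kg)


M = 448976.0 * 1.989e30 kg = 8.93013264e+35 kg. rs = 2GM/c^2 = 2 * 6.674e-11 * 8.93013264e+35 / (3e8)^2 = 1.324e+09

1.324e+09 m


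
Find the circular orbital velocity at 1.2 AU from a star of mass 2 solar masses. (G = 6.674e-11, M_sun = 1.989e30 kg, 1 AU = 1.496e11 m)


v = sqrt(GM/r) = sqrt(6.674e-11 * 3.978e+30 / 1.795e+11) = 38456.4393

38456.4393 m/s


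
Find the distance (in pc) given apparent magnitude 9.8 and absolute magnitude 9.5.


d = 10^((m - M + 5)/5) = 10^((9.8 - 9.5 + 5)/5) = 11.4815

11.4815 pc


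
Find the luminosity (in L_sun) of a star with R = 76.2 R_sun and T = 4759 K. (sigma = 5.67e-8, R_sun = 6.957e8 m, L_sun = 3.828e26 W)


R = 76.2 * 6.957e8 m = 5.301234e+10 m. L = 4*pi*R^2*sigma*T^4 = 4*pi*(5.301234e+10)^2 * 5.67e-8 * 4759^4 = 1.027092816e+30 W. L/L_sun = 1.027092816e+30 / 3.828e26 = 2683.1056

2683.1056 L_sun


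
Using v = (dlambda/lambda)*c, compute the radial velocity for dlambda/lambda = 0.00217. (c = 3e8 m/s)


v = (dlambda/lambda) * c = 0.00217 * 3e8 = 651000.0

651000.0 m/s


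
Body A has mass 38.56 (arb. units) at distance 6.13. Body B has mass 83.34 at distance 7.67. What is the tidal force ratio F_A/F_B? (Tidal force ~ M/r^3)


Ratio = (M1/r1^3) / (M2/r2^3) = (38.56/6.13^3) / (83.34/7.67^3) = 0.9063

0.9063


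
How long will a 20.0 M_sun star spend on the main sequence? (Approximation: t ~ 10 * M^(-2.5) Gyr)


t = 10 * M^(-2.5) = 10 * 20.0^(-2.5) = 0.0056

0.0056 Gyr


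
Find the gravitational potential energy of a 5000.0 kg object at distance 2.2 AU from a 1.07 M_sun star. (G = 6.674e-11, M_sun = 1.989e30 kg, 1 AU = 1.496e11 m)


M = 1.07 * 1.989e30 kg = 2.12823e+30 kg; r = 2.2 AU * 1.496e11 m/AU = 3.2912e+11 m. U = -GM*m/r = -(6.674e-11 * 2.12823e+30 * 5000.0) / 3.2912e+11 = -2.158e+12

-2.158e+12 J


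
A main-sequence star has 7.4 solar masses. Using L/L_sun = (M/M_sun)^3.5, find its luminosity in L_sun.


L/L_sun = (M/M_sun)^3.5 = 7.4^3.5 = 1102.3285

1102.3285 L_sun


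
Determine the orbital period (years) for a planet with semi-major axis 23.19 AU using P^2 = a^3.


P = a^(3/2) = 23.19^1.5 = 111.6738

111.6738 years


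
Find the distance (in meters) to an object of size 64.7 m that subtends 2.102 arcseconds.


D = size / theta_rad, theta_rad = 2.102 * pi/(180*3600) = 1.019e-05, D = 6.349e+06

6.349e+06 m


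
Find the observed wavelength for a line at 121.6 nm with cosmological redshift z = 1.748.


lam_obs = lam_emit * (1 + z) = 121.6 * (1 + 1.748) = 334.1568

334.1568 nm


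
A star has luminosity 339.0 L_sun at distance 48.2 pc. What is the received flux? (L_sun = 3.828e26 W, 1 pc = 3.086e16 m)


F = L / (4*pi*d^2) = 1.298e+29 / (4*pi*(1.487e+18)^2) = 4.667e-09

4.667e-09 W/m^2


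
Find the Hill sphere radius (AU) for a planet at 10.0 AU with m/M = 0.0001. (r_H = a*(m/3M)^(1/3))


r_H = a * (m/3M)^(1/3) = 10.0 * (0.0001/3)^(1/3) = 0.3218

0.3218 AU


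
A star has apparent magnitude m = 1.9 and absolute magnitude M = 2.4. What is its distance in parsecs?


d = 10^((m - M + 5)/5) = 10^((1.9 - 2.4 + 5)/5) = 7.9433

7.9433 pc


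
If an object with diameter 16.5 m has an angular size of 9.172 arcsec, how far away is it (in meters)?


D = size / theta_rad, theta_rad = 9.172 * pi/(180*3600) = 4.447e-05, D = 371060.7613

371060.7613 m


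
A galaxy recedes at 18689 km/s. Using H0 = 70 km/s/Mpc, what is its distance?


d = v / H0 = 18689 / 70 = 266.9857

266.9857 Mpc


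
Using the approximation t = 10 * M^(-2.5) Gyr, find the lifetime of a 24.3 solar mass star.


t = 10 * M^(-2.5) = 10 * 24.3^(-2.5) = 0.0034

0.0034 Gyr


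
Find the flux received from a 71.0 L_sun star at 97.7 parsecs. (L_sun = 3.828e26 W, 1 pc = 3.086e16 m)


F = L / (4*pi*d^2) = 2.718e+28 / (4*pi*(3.015e+18)^2) = 2.379e-10

2.379e-10 W/m^2


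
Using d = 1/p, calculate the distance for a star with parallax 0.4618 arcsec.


d = 1/p = 1/0.4618 = 2.1654

2.1654 pc


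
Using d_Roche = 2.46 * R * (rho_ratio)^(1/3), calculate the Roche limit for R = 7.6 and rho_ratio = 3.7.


d_Roche = 2.46 * 7.6 * 3.7^(1/3) = 28.9167

28.9167


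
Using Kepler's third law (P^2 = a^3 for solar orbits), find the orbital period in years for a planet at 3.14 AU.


P = a^(3/2) = 3.14^1.5 = 5.5641

5.5641 years


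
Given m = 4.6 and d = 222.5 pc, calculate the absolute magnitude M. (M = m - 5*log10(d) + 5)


M = m - 5*log10(d) + 5 = 4.6 - 5*log10(222.5) + 5 = -2.1367

-2.1367


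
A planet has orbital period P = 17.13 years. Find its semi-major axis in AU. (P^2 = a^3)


a = P^(2/3) = 17.13^(2/3) = 6.6452

6.6452 AU


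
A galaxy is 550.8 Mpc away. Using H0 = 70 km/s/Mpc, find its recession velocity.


v = H0 * d = 70 * 550.8 = 38556.0

38556.0 km/s


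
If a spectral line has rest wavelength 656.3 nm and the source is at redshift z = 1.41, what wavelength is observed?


lam_obs = lam_emit * (1 + z) = 656.3 * (1 + 1.41) = 1581.683

1581.683 nm


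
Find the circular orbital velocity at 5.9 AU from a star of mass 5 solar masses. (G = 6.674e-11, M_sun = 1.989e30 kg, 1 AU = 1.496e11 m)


v = sqrt(GM/r) = sqrt(6.674e-11 * 9.945e+30 / 8.826e+11) = 27422.2883

27422.2883 m/s


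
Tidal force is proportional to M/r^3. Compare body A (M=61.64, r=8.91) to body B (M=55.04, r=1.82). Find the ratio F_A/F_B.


Ratio = (M1/r1^3) / (M2/r2^3) = (61.64/8.91^3) / (55.04/1.82^3) = 0.0095

0.0095


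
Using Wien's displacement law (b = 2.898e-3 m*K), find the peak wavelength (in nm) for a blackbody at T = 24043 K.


lam_max = b / T = 2.898e-3 / 24043 = 1.205e-07 m = 120.534 nm

120.534 nm


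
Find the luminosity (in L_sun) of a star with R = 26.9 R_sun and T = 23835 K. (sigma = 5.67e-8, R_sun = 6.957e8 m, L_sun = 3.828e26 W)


R = 26.9 * 6.957e8 m = 1.871433e+10 m. L = 4*pi*R^2*sigma*T^4 = 4*pi*(1.871433e+10)^2 * 5.67e-8 * 23835^4 = 8.053823628e+31 W. L/L_sun = 8.053823628e+31 / 3.828e26 = 210392.4668

210392.4668 L_sun


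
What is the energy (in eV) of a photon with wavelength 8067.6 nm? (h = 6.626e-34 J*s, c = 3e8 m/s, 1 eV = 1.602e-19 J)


E = hc/lambda = 6.626e-34 * 3e8 / 8.068e-06 = 2.464e-20 J = 0.1538 eV

0.1538 eV


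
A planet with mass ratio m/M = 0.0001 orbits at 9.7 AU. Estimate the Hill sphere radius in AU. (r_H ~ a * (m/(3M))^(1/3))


r_H = a * (m/3M)^(1/3) = 9.7 * (0.0001/3)^(1/3) = 0.3122

0.3122 AU


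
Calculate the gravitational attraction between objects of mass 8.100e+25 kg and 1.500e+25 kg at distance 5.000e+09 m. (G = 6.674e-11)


F = G*m1*m2/r^2 = 6.674e-11 * 8.100e+25 * 1.500e+25 / (5.000e+09)^2 = 6.674e-11 * 1.215e+51 / 2.500e+19 = 3.244e+21

3.244e+21 N


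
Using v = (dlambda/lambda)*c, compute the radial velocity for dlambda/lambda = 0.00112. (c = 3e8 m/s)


v = (dlambda/lambda) * c = 0.00112 * 3e8 = 336000.0

336000.0 m/s


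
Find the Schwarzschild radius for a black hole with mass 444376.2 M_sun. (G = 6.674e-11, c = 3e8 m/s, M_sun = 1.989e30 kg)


M = 444376.2 * 1.989e30 kg = 8.838642618e+35 kg. rs = 2GM/c^2 = 2 * 6.674e-11 * 8.838642618e+35 / (3e8)^2 = 1.311e+09

1.311e+09 m


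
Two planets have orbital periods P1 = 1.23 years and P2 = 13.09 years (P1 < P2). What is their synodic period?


1/P_syn = |1/P1 - 1/P2| = |1/1.23 - 1/13.09| => P_syn = 1.3576

1.3576 years


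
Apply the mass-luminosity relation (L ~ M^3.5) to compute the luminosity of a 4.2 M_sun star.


L/L_sun = (M/M_sun)^3.5 = 4.2^3.5 = 151.8352

151.8352 L_sun


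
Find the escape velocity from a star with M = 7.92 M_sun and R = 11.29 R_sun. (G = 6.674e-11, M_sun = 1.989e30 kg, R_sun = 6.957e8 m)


M = 7.92 * 1.989e30 kg = 1.575288e+31 kg; R = 11.29 * 6.957e8 m = 7.854453e+09 m. v_esc = sqrt(2GM/R) = sqrt(2 * 6.674e-11 * 1.575288e+31 / 7.854453e+09) = 517404.3894

517404.3894 m/s


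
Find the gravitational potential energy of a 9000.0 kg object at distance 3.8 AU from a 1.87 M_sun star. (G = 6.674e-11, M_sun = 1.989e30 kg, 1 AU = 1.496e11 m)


M = 1.87 * 1.989e30 kg = 3.71943e+30 kg; r = 3.8 AU * 1.496e11 m/AU = 5.6848e+11 m. U = -GM*m/r = -(6.674e-11 * 3.71943e+30 * 9000.0) / 5.6848e+11 = -3.930e+12

-3.930e+12 J


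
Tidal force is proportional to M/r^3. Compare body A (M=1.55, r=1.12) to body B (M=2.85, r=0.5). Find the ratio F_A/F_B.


Ratio = (M1/r1^3) / (M2/r2^3) = (1.55/1.12^3) / (2.85/0.5^3) = 0.0484

0.0484


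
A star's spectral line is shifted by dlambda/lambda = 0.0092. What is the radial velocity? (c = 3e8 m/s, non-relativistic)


v = (dlambda/lambda) * c = 0.0092 * 3e8 = 2.760e+06

2.760e+06 m/s


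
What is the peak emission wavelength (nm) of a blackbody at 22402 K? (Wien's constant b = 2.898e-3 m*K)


lam_max = b / T = 2.898e-3 / 22402 = 1.294e-07 m = 129.3634 nm

129.3634 nm


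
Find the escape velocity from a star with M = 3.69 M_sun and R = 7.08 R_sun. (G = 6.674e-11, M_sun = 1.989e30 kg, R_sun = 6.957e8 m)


M = 3.69 * 1.989e30 kg = 7.33941e+30 kg; R = 7.08 * 6.957e8 m = 4.925556e+09 m. v_esc = sqrt(2GM/R) = sqrt(2 * 6.674e-11 * 7.33941e+30 / 4.925556e+09) = 445975.5432

445975.5432 m/s


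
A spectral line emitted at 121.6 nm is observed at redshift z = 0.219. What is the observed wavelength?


lam_obs = lam_emit * (1 + z) = 121.6 * (1 + 0.219) = 148.2304

148.2304 nm


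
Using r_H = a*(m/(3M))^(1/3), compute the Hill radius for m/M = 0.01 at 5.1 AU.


r_H = a * (m/3M)^(1/3) = 5.1 * (0.01/3)^(1/3) = 0.7618

0.7618 AU


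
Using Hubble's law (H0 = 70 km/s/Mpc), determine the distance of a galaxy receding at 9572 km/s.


d = v / H0 = 9572 / 70 = 136.7429

136.7429 Mpc


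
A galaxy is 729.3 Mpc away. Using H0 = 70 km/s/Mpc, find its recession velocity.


v = H0 * d = 70 * 729.3 = 51051.0

51051.0 km/s


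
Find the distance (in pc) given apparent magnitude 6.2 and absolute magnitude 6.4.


d = 10^((m - M + 5)/5) = 10^((6.2 - 6.4 + 5)/5) = 9.1201

9.1201 pc


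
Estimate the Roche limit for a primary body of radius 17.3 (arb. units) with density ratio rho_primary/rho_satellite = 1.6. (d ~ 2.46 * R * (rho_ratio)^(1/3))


d_Roche = 2.46 * 17.3 * 1.6^(1/3) = 49.7761

49.7761


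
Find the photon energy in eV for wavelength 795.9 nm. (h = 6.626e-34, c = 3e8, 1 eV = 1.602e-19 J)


E = hc/lambda = 6.626e-34 * 3e8 / 7.959e-07 = 2.498e-19 J = 1.559 eV

1.559 eV


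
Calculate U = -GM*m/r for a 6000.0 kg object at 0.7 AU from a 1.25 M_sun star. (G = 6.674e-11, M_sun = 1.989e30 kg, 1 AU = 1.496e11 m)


M = 1.25 * 1.989e30 kg = 2.48625e+30 kg; r = 0.7 AU * 1.496e11 m/AU = 1.0472e+11 m. U = -GM*m/r = -(6.674e-11 * 2.48625e+30 * 6000.0) / 1.0472e+11 = -9.507e+12

-9.507e+12 J


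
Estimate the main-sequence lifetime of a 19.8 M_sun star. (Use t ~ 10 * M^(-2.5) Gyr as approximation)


t = 10 * M^(-2.5) = 10 * 19.8^(-2.5) = 0.0057

0.0057 Gyr


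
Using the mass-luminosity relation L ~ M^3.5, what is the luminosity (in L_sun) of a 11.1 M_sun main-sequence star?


L/L_sun = (M/M_sun)^3.5 = 11.1^3.5 = 4556.49

4556.49 L_sun


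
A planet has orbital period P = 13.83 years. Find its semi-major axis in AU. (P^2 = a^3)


a = P^(2/3) = 13.83^(2/3) = 5.7617

5.7617 AU
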